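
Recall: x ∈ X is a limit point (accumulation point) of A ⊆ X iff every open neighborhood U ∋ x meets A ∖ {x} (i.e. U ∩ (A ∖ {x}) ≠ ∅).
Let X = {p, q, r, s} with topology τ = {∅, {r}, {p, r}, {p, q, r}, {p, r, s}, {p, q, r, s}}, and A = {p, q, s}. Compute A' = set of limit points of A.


A' = {q, s}

For each x ∈ X, list the open sets U ∈ τ with x ∈ U, then check whether U ∩ (A ∖ {x}) ≠ ∅ for every such U.
  x = p: open {p, r} ∋ x has {p, r} ∩ (A ∖ {p}) = ∅, so x is NOT a limit point.
  x = q: opens ∋ x are {p, q, r}, {p, q, r, s}; each meets A ∖ {q}, so x IS a limit point.
  x = r: open {r} ∋ x has {r} ∩ (A ∖ {r}) = ∅, so x is NOT a limit point.
  x = s: opens ∋ x are {p, r, s}, {p, q, r, s}; each meets A ∖ {s}, so x IS a limit point.
Collecting: A' = {q, s}.


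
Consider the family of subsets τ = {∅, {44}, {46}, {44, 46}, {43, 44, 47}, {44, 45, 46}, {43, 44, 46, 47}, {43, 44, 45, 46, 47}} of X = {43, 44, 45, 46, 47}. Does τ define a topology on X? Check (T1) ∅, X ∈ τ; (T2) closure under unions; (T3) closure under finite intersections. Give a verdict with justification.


τ IS a topology on X.

Axiom (T1): ∅ ∈ τ? Yes; X ∈ τ? Yes.
Axiom (T2/T3): check pairwise unions and intersections of members of τ.
All pairwise intersections and unions checked — each lies in τ. Therefore τ satisfies (T1), (T2), (T3): it IS a topology on X.


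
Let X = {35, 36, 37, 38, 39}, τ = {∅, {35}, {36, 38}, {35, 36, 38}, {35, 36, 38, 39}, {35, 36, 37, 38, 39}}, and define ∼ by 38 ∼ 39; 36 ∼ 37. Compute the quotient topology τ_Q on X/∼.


X/∼ = {[35], [36=37], [38=39]}; |τ_Q| = 3.

Equivalence classes: [35], [36=37], [38=39].
Quotient map π: X → X/∼ sends 35 ↦ [35], 36 ↦ [36=37], 37 ↦ [36=37], 38 ↦ [38=39], 39 ↦ [38=39].
For each subset V ⊆ X/∼, compute π^{-1}(V) ⊆ X and check whether π^{-1}(V) ∈ τ. V is open in τ_Q iff π^{-1}(V) ∈ τ.
  V = {}: π^{-1}(V) = ∅ ∈ τ ✓.
  V = {[35]}: π^{-1}(V) = {35} ∈ τ ✓.
  V = {[36=37]}: π^{-1}(V) = {36, 37} ∉ τ ✗.
  V = {[35], [36=37]}: π^{-1}(V) = {35, 36, 37} ∉ τ ✗.
  V = {[38=39]}: π^{-1}(V) = {38, 39} ∉ τ ✗.
  V = {[35], [38=39]}: π^{-1}(V) = {35, 38, 39} ∉ τ ✗.
  V = {[36=37], [38=39]}: π^{-1}(V) = {36, 37, 38, 39} ∉ τ ✗.
  V = {[35], [36=37], [38=39]}: π^{-1}(V) = {35, 36, 37, 38, 39} ∈ τ ✓.
Open sets in the quotient: τ_Q = {{}, {[35]}, {[35], [36=37], [38=39]}} (3 elements).


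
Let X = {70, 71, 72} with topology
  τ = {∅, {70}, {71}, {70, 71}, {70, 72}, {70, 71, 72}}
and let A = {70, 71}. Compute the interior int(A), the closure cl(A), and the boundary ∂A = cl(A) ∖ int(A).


int(A) = {70, 71}, cl(A) = {70, 71, 72}, ∂A = {72}.

Closed sets in (X, τ) are complements of opens:
  closed(X, τ) = {∅, {71}, {72}, {70, 72}, {71, 72}, {70, 71, 72}}.
int(A) = ⋃ {U ∈ τ : U ⊆ A}. Opens contained in A: ∅, {70}, {71}, {70, 71}.
Taking the union of these: int(A) = {70, 71}.
cl(A) = ⋂ {C closed : A ⊆ C}. Closed sets containing A: {70, 71, 72}.
Intersecting these: cl(A) = {70, 71, 72}.
∂A = cl(A) ∖ int(A) = {70, 71, 72} ∖ {70, 71} = {72}.


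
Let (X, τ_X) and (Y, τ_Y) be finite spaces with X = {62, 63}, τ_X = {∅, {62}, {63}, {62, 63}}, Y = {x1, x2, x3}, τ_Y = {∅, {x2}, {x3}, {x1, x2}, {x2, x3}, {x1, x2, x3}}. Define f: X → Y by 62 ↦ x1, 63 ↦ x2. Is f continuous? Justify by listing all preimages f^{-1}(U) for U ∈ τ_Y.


f IS continuous.

Compute f^{-1}(U) for each U ∈ τ_Y:
  U = ∅: f^{-1}(U) = ∅ ∈ τ_X ✓.
  U = {x2}: f^{-1}(U) = {63} ∈ τ_X ✓.
  U = {x3}: f^{-1}(U) = ∅ ∈ τ_X ✓.
  U = {x1, x2}: f^{-1}(U) = {62, 63} ∈ τ_X ✓.
  U = {x2, x3}: f^{-1}(U) = {63} ∈ τ_X ✓.
  U = {x1, x2, x3}: f^{-1}(U) = {62, 63} ∈ τ_X ✓.
Every preimage lies in τ_X, so f IS continuous.


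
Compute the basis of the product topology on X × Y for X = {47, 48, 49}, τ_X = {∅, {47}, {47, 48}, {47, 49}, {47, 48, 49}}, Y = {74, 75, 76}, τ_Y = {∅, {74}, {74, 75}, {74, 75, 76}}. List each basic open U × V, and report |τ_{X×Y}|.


Basis B = {∅ × ∅, {47} × {74}, {47} × {74, 75}, {47, 48} × {74}, {47, 49} × {74}, {47} × {74, 75, 76}, {47, 48, 49} × {74}, {47, 48} × {74, 75}, {47, 49} × {74, 75}, {47, 48} × {74, 75, 76}, {47, 49} × {74, 75, 76}, {47, 48, 49} × {74, 75}, {47, 48, 49} × {74, 75, 76}}; |τ_{X×Y}| = 30.

Enumerate products U × V with U ∈ τ_X, V ∈ τ_Y (deduplicated):
  ∅ × ∅ = {} (∅)
  {47} × {74} = {(47,74)}
  {47} × {74, 75} = {(47,74), (47,75)}
  {47, 48} × {74} = {(47,74), (48,74)}
  {47, 49} × {74} = {(47,74), (49,74)}
  {47} × {74, 75, 76} = {(47,74), (47,75), (47,76)}
  {47, 48, 49} × {74} = {(47,74), (48,74), (49,74)}
  {47, 48} × {74, 75} = {(47,74), (47,75), (48,74), (48,75)}
  {47, 49} × {74, 75} = {(47,74), (47,75), (49,74), (49,75)}
  {47, 48} × {74, 75, 76} = {(47,74), (47,75), (47,76), (48,74), (48,75), (48,76)}
  {47, 49} × {74, 75, 76} = {(47,74), (47,75), (47,76), (49,74), (49,75), (49,76)}
  {47, 48, 49} × {74, 75} = {(47,74), (47,75), (48,74), (48,75), (49,74), (49,75)}
  {47, 48, 49} × {74, 75, 76} = {(47,74), (47,75), (47,76), (48,74), (48,75), (48,76), (49,74), (49,75), (49,76)}
These 13 distinct sets form the basis B.
Close under arbitrary unions to get τ_{X×Y}; counting gives |τ_{X×Y}| = 30.


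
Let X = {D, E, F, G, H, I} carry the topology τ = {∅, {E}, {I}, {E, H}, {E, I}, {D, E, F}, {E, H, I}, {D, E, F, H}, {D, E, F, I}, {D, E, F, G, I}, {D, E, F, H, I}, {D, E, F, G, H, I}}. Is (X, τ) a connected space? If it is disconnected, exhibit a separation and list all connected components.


(X, τ) is connected.

Find clopen sets (U ∈ τ with X ∖ U ∈ τ):
  U = ∅, X ∖ U = {D, E, F, G, H, I} — both open, so U is clopen.
  U = {D, E, F, G, H, I}, X ∖ U = ∅ — both open, so U is clopen.
Only trivial clopens (∅ and X) exist, so (X, τ) is connected.
Compute connected components by grouping points that agree on all clopens:
  component: {D, E, F, G, H, I}


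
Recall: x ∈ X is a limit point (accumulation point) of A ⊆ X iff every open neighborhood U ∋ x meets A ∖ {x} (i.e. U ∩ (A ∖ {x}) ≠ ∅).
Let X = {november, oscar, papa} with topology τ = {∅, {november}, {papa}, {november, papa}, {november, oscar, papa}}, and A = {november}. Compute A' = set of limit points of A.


A' = {oscar}

For each x ∈ X, list the open sets U ∈ τ with x ∈ U, then check whether U ∩ (A ∖ {x}) ≠ ∅ for every such U.
  x = november: open {november} ∋ x has {november} ∩ (A ∖ {november}) = ∅, so x is NOT a limit point.
  x = oscar: opens ∋ x are {november, oscar, papa}; each meets A ∖ {oscar}, so x IS a limit point.
  x = papa: open {papa} ∋ x has {papa} ∩ (A ∖ {papa}) = ∅, so x is NOT a limit point.
Collecting: A' = {oscar}.


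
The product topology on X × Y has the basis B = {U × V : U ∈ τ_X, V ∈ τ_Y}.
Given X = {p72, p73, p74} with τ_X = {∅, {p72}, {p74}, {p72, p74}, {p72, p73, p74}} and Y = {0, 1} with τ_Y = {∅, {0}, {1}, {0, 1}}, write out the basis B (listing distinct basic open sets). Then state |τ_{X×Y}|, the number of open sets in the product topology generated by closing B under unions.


Basis B = {∅ × ∅, {p72} × {0}, {p72} × {1}, {p74} × {0}, {p74} × {1}, {p72} × {0, 1}, {p72, p74} × {0}, {p72, p74} × {1}, {p74} × {0, 1}, {p72, p73, p74} × {0}, {p72, p73, p74} × {1}, {p72, p74} × {0, 1}, {p72, p73, p74} × {0, 1}}; |τ_{X×Y}| = 25.

Enumerate products U × V with U ∈ τ_X, V ∈ τ_Y (deduplicated):
  ∅ × ∅ = {} (∅)
  {p72} × {0} = {(p72,0)}
  {p72} × {1} = {(p72,1)}
  {p74} × {0} = {(p74,0)}
  {p74} × {1} = {(p74,1)}
  {p72} × {0, 1} = {(p72,0), (p72,1)}
  {p72, p74} × {0} = {(p72,0), (p74,0)}
  {p72, p74} × {1} = {(p72,1), (p74,1)}
  {p74} × {0, 1} = {(p74,0), (p74,1)}
  {p72, p73, p74} × {0} = {(p72,0), (p73,0), (p74,0)}
  {p72, p73, p74} × {1} = {(p72,1), (p73,1), (p74,1)}
  {p72, p74} × {0, 1} = {(p72,0), (p72,1), (p74,0), (p74,1)}
  {p72, p73, p74} × {0, 1} = {(p72,0), (p72,1), (p73,0), (p73,1), (p74,0), (p74,1)}
These 13 distinct sets form the basis B.
Close under arbitrary unions to get τ_{X×Y}; counting gives |τ_{X×Y}| = 25.


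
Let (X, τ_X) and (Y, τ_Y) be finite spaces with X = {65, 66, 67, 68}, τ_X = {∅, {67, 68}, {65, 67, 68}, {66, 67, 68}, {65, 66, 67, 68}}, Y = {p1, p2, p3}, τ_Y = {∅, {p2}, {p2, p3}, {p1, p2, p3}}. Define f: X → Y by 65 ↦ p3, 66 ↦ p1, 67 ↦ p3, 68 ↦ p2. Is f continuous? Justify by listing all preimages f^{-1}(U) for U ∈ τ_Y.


f is NOT continuous.

Compute f^{-1}(U) for each U ∈ τ_Y:
  U = ∅: f^{-1}(U) = ∅ ∈ τ_X ✓.
  U = {p2}: f^{-1}(U) = {68} ∉ τ_X ✗.
  U = {p2, p3}: f^{-1}(U) = {65, 67, 68} ∈ τ_X ✓.
  U = {p1, p2, p3}: f^{-1}(U) = {65, 66, 67, 68} ∈ τ_X ✓.
Found U = {p2} with f^{-1}(U) = {68} not in τ_X. Therefore f is NOT continuous.


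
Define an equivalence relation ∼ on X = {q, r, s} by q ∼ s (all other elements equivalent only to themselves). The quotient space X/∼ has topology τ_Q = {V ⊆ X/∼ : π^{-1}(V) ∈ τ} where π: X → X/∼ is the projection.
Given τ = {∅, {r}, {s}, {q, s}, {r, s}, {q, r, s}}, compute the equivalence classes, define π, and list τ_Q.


X/∼ = {[q=s], [r]}; |τ_Q| = 4.

Equivalence classes: [q=s], [r].
Quotient map π: X → X/∼ sends q ↦ [q=s], r ↦ [r], s ↦ [q=s].
For each subset V ⊆ X/∼, compute π^{-1}(V) ⊆ X and check whether π^{-1}(V) ∈ τ. V is open in τ_Q iff π^{-1}(V) ∈ τ.
  V = {}: π^{-1}(V) = ∅ ∈ τ ✓.
  V = {[q=s]}: π^{-1}(V) = {q, s} ∈ τ ✓.
  V = {[r]}: π^{-1}(V) = {r} ∈ τ ✓.
  V = {[q=s], [r]}: π^{-1}(V) = {q, r, s} ∈ τ ✓.
Open sets in the quotient: τ_Q = {{}, {[q=s]}, {[r]}, {[q=s], [r]}} (4 elements).


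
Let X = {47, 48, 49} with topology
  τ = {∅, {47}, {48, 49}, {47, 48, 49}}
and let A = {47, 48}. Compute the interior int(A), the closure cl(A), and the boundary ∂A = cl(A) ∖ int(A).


int(A) = {47}, cl(A) = {47, 48, 49}, ∂A = {48, 49}.

Closed sets in (X, τ) are complements of opens:
  closed(X, τ) = {∅, {47}, {48, 49}, {47, 48, 49}}.
int(A) = ⋃ {U ∈ τ : U ⊆ A}. Opens contained in A: ∅, {47}.
Taking the union of these: int(A) = {47}.
cl(A) = ⋂ {C closed : A ⊆ C}. Closed sets containing A: {47, 48, 49}.
Intersecting these: cl(A) = {47, 48, 49}.
∂A = cl(A) ∖ int(A) = {47, 48, 49} ∖ {47} = {48, 49}.


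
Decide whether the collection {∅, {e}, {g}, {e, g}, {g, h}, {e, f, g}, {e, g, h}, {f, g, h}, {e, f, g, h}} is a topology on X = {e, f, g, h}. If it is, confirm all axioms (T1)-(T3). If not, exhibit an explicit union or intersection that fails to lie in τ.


τ is NOT a topology on X.

Axiom (T1): ∅ ∈ τ? Yes; X ∈ τ? Yes.
Axiom (T2/T3): check pairwise unions and intersections of members of τ.
Counterexample for (T3): {e, f, g} ∩ {f, g, h} = {f, g} ∉ τ. Therefore τ is NOT a topology.


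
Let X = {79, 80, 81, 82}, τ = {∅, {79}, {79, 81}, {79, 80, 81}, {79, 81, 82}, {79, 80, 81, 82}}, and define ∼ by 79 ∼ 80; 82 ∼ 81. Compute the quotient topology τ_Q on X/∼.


X/∼ = {[79=80], [81=82]}; |τ_Q| = 2.

Equivalence classes: [79=80], [81=82].
Quotient map π: X → X/∼ sends 79 ↦ [79=80], 80 ↦ [79=80], 81 ↦ [81=82], 82 ↦ [81=82].
For each subset V ⊆ X/∼, compute π^{-1}(V) ⊆ X and check whether π^{-1}(V) ∈ τ. V is open in τ_Q iff π^{-1}(V) ∈ τ.
  V = {}: π^{-1}(V) = ∅ ∈ τ ✓.
  V = {[79=80]}: π^{-1}(V) = {79, 80} ∉ τ ✗.
  V = {[81=82]}: π^{-1}(V) = {81, 82} ∉ τ ✗.
  V = {[79=80], [81=82]}: π^{-1}(V) = {79, 80, 81, 82} ∈ τ ✓.
Open sets in the quotient: τ_Q = {{}, {[79=80], [81=82]}} (2 elements).


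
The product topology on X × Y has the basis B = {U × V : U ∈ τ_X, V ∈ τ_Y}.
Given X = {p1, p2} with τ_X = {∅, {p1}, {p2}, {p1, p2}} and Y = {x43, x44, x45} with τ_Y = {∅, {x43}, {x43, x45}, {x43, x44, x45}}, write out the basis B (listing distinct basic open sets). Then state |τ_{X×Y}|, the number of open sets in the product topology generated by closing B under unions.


Basis B = {∅ × ∅, {p1} × {x43}, {p2} × {x43}, {p1} × {x43, x45}, {p1, p2} × {x43}, {p2} × {x43, x45}, {p1} × {x43, x44, x45}, {p2} × {x43, x44, x45}, {p1, p2} × {x43, x45}, {p1, p2} × {x43, x44, x45}}; |τ_{X×Y}| = 16.

Enumerate products U × V with U ∈ τ_X, V ∈ τ_Y (deduplicated):
  ∅ × ∅ = {} (∅)
  {p1} × {x43} = {(p1,x43)}
  {p2} × {x43} = {(p2,x43)}
  {p1} × {x43, x45} = {(p1,x43), (p1,x45)}
  {p1, p2} × {x43} = {(p1,x43), (p2,x43)}
  {p2} × {x43, x45} = {(p2,x43), (p2,x45)}
  {p1} × {x43, x44, x45} = {(p1,x43), (p1,x44), (p1,x45)}
  {p2} × {x43, x44, x45} = {(p2,x43), (p2,x44), (p2,x45)}
  {p1, p2} × {x43, x45} = {(p1,x43), (p1,x45), (p2,x43), (p2,x45)}
  {p1, p2} × {x43, x44, x45} = {(p1,x43), (p1,x44), (p1,x45), (p2,x43), (p2,x44), (p2,x45)}
These 10 distinct sets form the basis B.
Close under arbitrary unions to get τ_{X×Y}; counting gives |τ_{X×Y}| = 16.


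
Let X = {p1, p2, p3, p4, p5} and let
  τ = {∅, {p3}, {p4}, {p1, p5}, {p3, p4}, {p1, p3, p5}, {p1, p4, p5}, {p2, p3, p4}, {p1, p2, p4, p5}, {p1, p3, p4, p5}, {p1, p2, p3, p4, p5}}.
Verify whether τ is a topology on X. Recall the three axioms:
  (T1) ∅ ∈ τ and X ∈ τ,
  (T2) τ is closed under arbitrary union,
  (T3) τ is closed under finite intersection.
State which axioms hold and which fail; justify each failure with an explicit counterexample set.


τ is NOT a topology on X.

Axiom (T1): ∅ ∈ τ? Yes; X ∈ τ? Yes.
Axiom (T2/T3): check pairwise unions and intersections of members of τ.
Counterexample for (T3): {p2, p3, p4} ∩ {p1, p2, p4, p5} = {p2, p4} ∉ τ. Therefore τ is NOT a topology.


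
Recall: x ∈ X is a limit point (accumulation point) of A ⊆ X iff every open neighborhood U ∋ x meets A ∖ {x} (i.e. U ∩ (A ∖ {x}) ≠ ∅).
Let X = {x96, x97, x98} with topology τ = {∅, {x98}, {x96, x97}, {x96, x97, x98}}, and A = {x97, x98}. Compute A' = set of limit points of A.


A' = {x96}

For each x ∈ X, list the open sets U ∈ τ with x ∈ U, then check whether U ∩ (A ∖ {x}) ≠ ∅ for every such U.
  x = x96: opens ∋ x are {x96, x97}, {x96, x97, x98}; each meets A ∖ {x96}, so x IS a limit point.
  x = x97: open {x96, x97} ∋ x has {x96, x97} ∩ (A ∖ {x97}) = ∅, so x is NOT a limit point.
  x = x98: open {x98} ∋ x has {x98} ∩ (A ∖ {x98}) = ∅, so x is NOT a limit point.
Collecting: A' = {x96}.


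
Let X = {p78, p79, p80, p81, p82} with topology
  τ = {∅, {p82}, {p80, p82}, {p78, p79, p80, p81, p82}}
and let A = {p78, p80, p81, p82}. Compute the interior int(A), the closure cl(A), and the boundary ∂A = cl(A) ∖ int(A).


int(A) = {p80, p82}, cl(A) = {p78, p79, p80, p81, p82}, ∂A = {p78, p79, p81}.

Closed sets in (X, τ) are complements of opens:
  closed(X, τ) = {∅, {p78, p79, p81}, {p78, p79, p80, p81}, {p78, p79, p80, p81, p82}}.
int(A) = ⋃ {U ∈ τ : U ⊆ A}. Opens contained in A: ∅, {p82}, {p80, p82}.
Taking the union of these: int(A) = {p80, p82}.
cl(A) = ⋂ {C closed : A ⊆ C}. Closed sets containing A: {p78, p79, p80, p81, p82}.
Intersecting these: cl(A) = {p78, p79, p80, p81, p82}.
∂A = cl(A) ∖ int(A) = {p78, p79, p80, p81, p82} ∖ {p80, p82} = {p78, p79, p81}.


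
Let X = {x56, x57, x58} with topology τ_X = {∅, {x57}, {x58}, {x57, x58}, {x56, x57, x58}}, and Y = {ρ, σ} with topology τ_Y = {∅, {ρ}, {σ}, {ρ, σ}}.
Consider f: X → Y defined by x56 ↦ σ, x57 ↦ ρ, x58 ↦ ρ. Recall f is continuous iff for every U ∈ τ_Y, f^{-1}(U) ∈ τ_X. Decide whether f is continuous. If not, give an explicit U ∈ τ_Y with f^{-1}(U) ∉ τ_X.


f is NOT continuous.

Compute f^{-1}(U) for each U ∈ τ_Y:
  U = ∅: f^{-1}(U) = ∅ ∈ τ_X ✓.
  U = {ρ}: f^{-1}(U) = {x57, x58} ∈ τ_X ✓.
  U = {σ}: f^{-1}(U) = {x56} ∉ τ_X ✗.
  U = {ρ, σ}: f^{-1}(U) = {x56, x57, x58} ∈ τ_X ✓.
Found U = {σ} with f^{-1}(U) = {x56} not in τ_X. Therefore f is NOT continuous.


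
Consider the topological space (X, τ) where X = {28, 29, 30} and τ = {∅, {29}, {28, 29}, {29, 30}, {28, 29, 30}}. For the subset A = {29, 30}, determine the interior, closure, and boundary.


int(A) = {29, 30}, cl(A) = {28, 29, 30}, ∂A = {28}.

Closed sets in (X, τ) are complements of opens:
  closed(X, τ) = {∅, {28}, {30}, {28, 30}, {28, 29, 30}}.
int(A) = ⋃ {U ∈ τ : U ⊆ A}. Opens contained in A: ∅, {29}, {29, 30}.
Taking the union of these: int(A) = {29, 30}.
cl(A) = ⋂ {C closed : A ⊆ C}. Closed sets containing A: {28, 29, 30}.
Intersecting these: cl(A) = {28, 29, 30}.
∂A = cl(A) ∖ int(A) = {28, 29, 30} ∖ {29, 30} = {28}.


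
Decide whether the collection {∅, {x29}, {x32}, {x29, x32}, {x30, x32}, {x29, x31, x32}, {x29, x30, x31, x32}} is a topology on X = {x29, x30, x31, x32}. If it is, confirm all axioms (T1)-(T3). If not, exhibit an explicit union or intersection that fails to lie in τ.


τ is NOT a topology on X.

Axiom (T1): ∅ ∈ τ? Yes; X ∈ τ? Yes.
Axiom (T2/T3): check pairwise unions and intersections of members of τ.
Counterexample for (T2): {x29} ∪ {x30, x32} = {x29, x30, x32} ∉ τ. Therefore τ is NOT a topology.


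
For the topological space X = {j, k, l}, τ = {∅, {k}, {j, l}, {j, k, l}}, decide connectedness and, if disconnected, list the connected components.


(X, τ) is disconnected; components = [{k}, {j, l}].

Find clopen sets (U ∈ τ with X ∖ U ∈ τ):
  U = ∅, X ∖ U = {j, k, l} — both open, so U is clopen.
  U = {k}, X ∖ U = {j, l} — both open, so U is clopen.
  U = {j, l}, X ∖ U = {k} — both open, so U is clopen.
  U = {j, k, l}, X ∖ U = ∅ — both open, so U is clopen.
Nontrivial clopen(s) exist: e.g. {j, l}. So (X, τ) is disconnected.
Compute connected components by grouping points that agree on all clopens:
  component: {k}
  component: {j, l}


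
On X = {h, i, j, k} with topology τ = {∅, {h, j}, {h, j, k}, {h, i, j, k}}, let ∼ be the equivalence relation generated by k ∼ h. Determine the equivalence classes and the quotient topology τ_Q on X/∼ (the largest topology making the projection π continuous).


X/∼ = {[h=k], [i], [j]}; |τ_Q| = 3.

Equivalence classes: [h=k], [i], [j].
Quotient map π: X → X/∼ sends h ↦ [h=k], i ↦ [i], j ↦ [j], k ↦ [h=k].
For each subset V ⊆ X/∼, compute π^{-1}(V) ⊆ X and check whether π^{-1}(V) ∈ τ. V is open in τ_Q iff π^{-1}(V) ∈ τ.
  V = {}: π^{-1}(V) = ∅ ∈ τ ✓.
  V = {[h=k]}: π^{-1}(V) = {h, k} ∉ τ ✗.
  V = {[i]}: π^{-1}(V) = {i} ∉ τ ✗.
  V = {[h=k], [i]}: π^{-1}(V) = {h, i, k} ∉ τ ✗.
  V = {[j]}: π^{-1}(V) = {j} ∉ τ ✗.
  V = {[h=k], [j]}: π^{-1}(V) = {h, j, k} ∈ τ ✓.
  V = {[i], [j]}: π^{-1}(V) = {i, j} ∉ τ ✗.
  V = {[h=k], [i], [j]}: π^{-1}(V) = {h, i, j, k} ∈ τ ✓.
Open sets in the quotient: τ_Q = {{}, {[h=k], [j]}, {[h=k], [i], [j]}} (3 elements).


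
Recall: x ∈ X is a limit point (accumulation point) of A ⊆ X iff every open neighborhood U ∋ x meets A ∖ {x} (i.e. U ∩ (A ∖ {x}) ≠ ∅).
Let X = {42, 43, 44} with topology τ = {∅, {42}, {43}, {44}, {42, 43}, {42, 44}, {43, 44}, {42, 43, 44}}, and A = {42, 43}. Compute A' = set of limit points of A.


A' = ∅

For each x ∈ X, list the open sets U ∈ τ with x ∈ U, then check whether U ∩ (A ∖ {x}) ≠ ∅ for every such U.
  x = 42: open {42} ∋ x has {42} ∩ (A ∖ {42}) = ∅, so x is NOT a limit point.
  x = 43: open {43} ∋ x has {43} ∩ (A ∖ {43}) = ∅, so x is NOT a limit point.
  x = 44: open {44} ∋ x has {44} ∩ (A ∖ {44}) = ∅, so x is NOT a limit point.
Collecting: A' = ∅.


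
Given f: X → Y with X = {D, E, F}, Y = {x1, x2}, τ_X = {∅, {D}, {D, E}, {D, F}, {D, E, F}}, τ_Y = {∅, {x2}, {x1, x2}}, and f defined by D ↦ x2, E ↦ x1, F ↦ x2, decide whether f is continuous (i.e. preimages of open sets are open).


f IS continuous.

Compute f^{-1}(U) for each U ∈ τ_Y:
  U = ∅: f^{-1}(U) = ∅ ∈ τ_X ✓.
  U = {x2}: f^{-1}(U) = {D, F} ∈ τ_X ✓.
  U = {x1, x2}: f^{-1}(U) = {D, E, F} ∈ τ_X ✓.
Every preimage lies in τ_X, so f IS continuous.


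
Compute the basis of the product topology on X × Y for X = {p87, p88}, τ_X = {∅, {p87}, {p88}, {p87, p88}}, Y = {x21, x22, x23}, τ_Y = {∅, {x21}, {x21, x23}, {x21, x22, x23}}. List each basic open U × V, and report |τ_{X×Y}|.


Basis B = {∅ × ∅, {p87} × {x21}, {p88} × {x21}, {p87} × {x21, x23}, {p87, p88} × {x21}, {p88} × {x21, x23}, {p87} × {x21, x22, x23}, {p88} × {x21, x22, x23}, {p87, p88} × {x21, x23}, {p87, p88} × {x21, x22, x23}}; |τ_{X×Y}| = 16.

Enumerate products U × V with U ∈ τ_X, V ∈ τ_Y (deduplicated):
  ∅ × ∅ = {} (∅)
  {p87} × {x21} = {(p87,x21)}
  {p88} × {x21} = {(p88,x21)}
  {p87} × {x21, x23} = {(p87,x21), (p87,x23)}
  {p87, p88} × {x21} = {(p87,x21), (p88,x21)}
  {p88} × {x21, x23} = {(p88,x21), (p88,x23)}
  {p87} × {x21, x22, x23} = {(p87,x21), (p87,x22), (p87,x23)}
  {p88} × {x21, x22, x23} = {(p88,x21), (p88,x22), (p88,x23)}
  {p87, p88} × {x21, x23} = {(p87,x21), (p87,x23), (p88,x21), (p88,x23)}
  {p87, p88} × {x21, x22, x23} = {(p87,x21), (p87,x22), (p87,x23), (p88,x21), (p88,x22), (p88,x23)}
These 10 distinct sets form the basis B.
Close under arbitrary unions to get τ_{X×Y}; counting gives |τ_{X×Y}| = 16.


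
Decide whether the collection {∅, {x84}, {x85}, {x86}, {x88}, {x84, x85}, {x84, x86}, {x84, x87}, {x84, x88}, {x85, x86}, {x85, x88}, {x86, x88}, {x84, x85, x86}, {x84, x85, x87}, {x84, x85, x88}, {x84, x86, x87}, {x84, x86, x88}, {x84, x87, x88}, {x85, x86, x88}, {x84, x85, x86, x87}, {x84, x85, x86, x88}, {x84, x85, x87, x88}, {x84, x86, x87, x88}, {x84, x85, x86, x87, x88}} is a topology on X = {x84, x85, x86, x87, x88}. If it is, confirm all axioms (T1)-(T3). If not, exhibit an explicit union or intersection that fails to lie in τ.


τ IS a topology on X.

Axiom (T1): ∅ ∈ τ? Yes; X ∈ τ? Yes.
Axiom (T2/T3): check pairwise unions and intersections of members of τ.
All pairwise intersections and unions checked — each lies in τ. Therefore τ satisfies (T1), (T2), (T3): it IS a topology on X.


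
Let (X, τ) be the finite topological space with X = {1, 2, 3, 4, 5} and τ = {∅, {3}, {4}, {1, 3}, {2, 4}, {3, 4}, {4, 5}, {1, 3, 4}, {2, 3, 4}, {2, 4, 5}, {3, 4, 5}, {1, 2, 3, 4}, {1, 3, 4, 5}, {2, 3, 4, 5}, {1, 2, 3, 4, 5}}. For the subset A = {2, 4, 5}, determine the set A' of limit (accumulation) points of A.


A' = {2, 5}

For each x ∈ X, list the open sets U ∈ τ with x ∈ U, then check whether U ∩ (A ∖ {x}) ≠ ∅ for every such U.
  x = 1: open {1, 3} ∋ x has {1, 3} ∩ (A ∖ {1}) = ∅, so x is NOT a limit point.
  x = 2: opens ∋ x are {2, 4}, {2, 3, 4}, {2, 4, 5}, {1, 2, 3, 4}, {2, 3, 4, 5}, {1, 2, 3, 4, 5}; each meets A ∖ {2}, so x IS a limit point.
  x = 3: open {3} ∋ x has {3} ∩ (A ∖ {3}) = ∅, so x is NOT a limit point.
  x = 4: open {4} ∋ x has {4} ∩ (A ∖ {4}) = ∅, so x is NOT a limit point.
  x = 5: opens ∋ x are {4, 5}, {2, 4, 5}, {3, 4, 5}, {1, 3, 4, 5}, {2, 3, 4, 5}, {1, 2, 3, 4, 5}; each meets A ∖ {5}, so x IS a limit point.
Collecting: A' = {2, 5}.


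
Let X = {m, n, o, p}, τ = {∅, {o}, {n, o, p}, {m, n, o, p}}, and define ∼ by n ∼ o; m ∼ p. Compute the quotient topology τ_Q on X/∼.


X/∼ = {[m=p], [n=o]}; |τ_Q| = 2.

Equivalence classes: [m=p], [n=o].
Quotient map π: X → X/∼ sends m ↦ [m=p], n ↦ [n=o], o ↦ [n=o], p ↦ [m=p].
For each subset V ⊆ X/∼, compute π^{-1}(V) ⊆ X and check whether π^{-1}(V) ∈ τ. V is open in τ_Q iff π^{-1}(V) ∈ τ.
  V = {}: π^{-1}(V) = ∅ ∈ τ ✓.
  V = {[m=p]}: π^{-1}(V) = {m, p} ∉ τ ✗.
  V = {[n=o]}: π^{-1}(V) = {n, o} ∉ τ ✗.
  V = {[m=p], [n=o]}: π^{-1}(V) = {m, n, o, p} ∈ τ ✓.
Open sets in the quotient: τ_Q = {{}, {[m=p], [n=o]}} (2 elements).


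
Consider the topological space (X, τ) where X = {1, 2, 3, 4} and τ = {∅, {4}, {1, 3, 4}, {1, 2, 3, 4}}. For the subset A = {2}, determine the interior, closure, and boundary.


int(A) = ∅, cl(A) = {2}, ∂A = {2}.

Closed sets in (X, τ) are complements of opens:
  closed(X, τ) = {∅, {2}, {1, 2, 3}, {1, 2, 3, 4}}.
int(A) = ⋃ {U ∈ τ : U ⊆ A}. Opens contained in A: ∅.
Taking the union of these: int(A) = ∅.
cl(A) = ⋂ {C closed : A ⊆ C}. Closed sets containing A: {2}, {1, 2, 3}, {1, 2, 3, 4}.
Intersecting these: cl(A) = {2}.
∂A = cl(A) ∖ int(A) = {2} ∖ ∅ = {2}.


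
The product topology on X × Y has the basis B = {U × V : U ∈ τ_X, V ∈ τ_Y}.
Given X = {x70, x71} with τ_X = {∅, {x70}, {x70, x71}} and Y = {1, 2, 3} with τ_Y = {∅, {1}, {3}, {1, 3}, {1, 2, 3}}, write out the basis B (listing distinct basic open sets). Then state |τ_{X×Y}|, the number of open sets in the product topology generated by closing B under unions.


Basis B = {∅ × ∅, {x70} × {1}, {x70} × {3}, {x70} × {1, 3}, {x70, x71} × {1}, {x70, x71} × {3}, {x70} × {1, 2, 3}, {x70, x71} × {1, 3}, {x70, x71} × {1, 2, 3}}; |τ_{X×Y}| = 14.

Enumerate products U × V with U ∈ τ_X, V ∈ τ_Y (deduplicated):
  ∅ × ∅ = {} (∅)
  {x70} × {1} = {(x70,1)}
  {x70} × {3} = {(x70,3)}
  {x70} × {1, 3} = {(x70,1), (x70,3)}
  {x70, x71} × {1} = {(x70,1), (x71,1)}
  {x70, x71} × {3} = {(x70,3), (x71,3)}
  {x70} × {1, 2, 3} = {(x70,1), (x70,2), (x70,3)}
  {x70, x71} × {1, 3} = {(x70,1), (x70,3), (x71,1), (x71,3)}
  {x70, x71} × {1, 2, 3} = {(x70,1), (x70,2), (x70,3), (x71,1), (x71,2), (x71,3)}
These 9 distinct sets form the basis B.
Close under arbitrary unions to get τ_{X×Y}; counting gives |τ_{X×Y}| = 14.


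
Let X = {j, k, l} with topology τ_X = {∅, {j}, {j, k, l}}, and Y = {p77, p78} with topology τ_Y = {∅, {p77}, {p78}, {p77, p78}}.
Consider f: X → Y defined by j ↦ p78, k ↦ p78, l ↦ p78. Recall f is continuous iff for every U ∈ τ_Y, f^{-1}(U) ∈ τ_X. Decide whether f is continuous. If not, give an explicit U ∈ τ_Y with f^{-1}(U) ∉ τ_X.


f IS continuous.

Compute f^{-1}(U) for each U ∈ τ_Y:
  U = ∅: f^{-1}(U) = ∅ ∈ τ_X ✓.
  U = {p77}: f^{-1}(U) = ∅ ∈ τ_X ✓.
  U = {p78}: f^{-1}(U) = {j, k, l} ∈ τ_X ✓.
  U = {p77, p78}: f^{-1}(U) = {j, k, l} ∈ τ_X ✓.
Every preimage lies in τ_X, so f IS continuous.


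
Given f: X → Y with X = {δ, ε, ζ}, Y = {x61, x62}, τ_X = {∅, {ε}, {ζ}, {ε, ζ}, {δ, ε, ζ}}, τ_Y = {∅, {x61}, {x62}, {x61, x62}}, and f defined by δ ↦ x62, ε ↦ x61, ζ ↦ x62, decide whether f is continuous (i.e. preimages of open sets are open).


f is NOT continuous.

Compute f^{-1}(U) for each U ∈ τ_Y:
  U = ∅: f^{-1}(U) = ∅ ∈ τ_X ✓.
  U = {x61}: f^{-1}(U) = {ε} ∈ τ_X ✓.
  U = {x62}: f^{-1}(U) = {δ, ζ} ∉ τ_X ✗.
  U = {x61, x62}: f^{-1}(U) = {δ, ε, ζ} ∈ τ_X ✓.
Found U = {x62} with f^{-1}(U) = {δ, ζ} not in τ_X. Therefore f is NOT continuous.


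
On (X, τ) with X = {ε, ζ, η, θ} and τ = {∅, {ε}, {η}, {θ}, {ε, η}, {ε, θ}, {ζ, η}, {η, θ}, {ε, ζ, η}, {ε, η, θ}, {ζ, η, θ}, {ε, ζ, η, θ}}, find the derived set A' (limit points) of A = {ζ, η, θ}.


A' = {ζ}

For each x ∈ X, list the open sets U ∈ τ with x ∈ U, then check whether U ∩ (A ∖ {x}) ≠ ∅ for every such U.
  x = ε: open {ε} ∋ x has {ε} ∩ (A ∖ {ε}) = ∅, so x is NOT a limit point.
  x = ζ: opens ∋ x are {ζ, η}, {ε, ζ, η}, {ζ, η, θ}, {ε, ζ, η, θ}; each meets A ∖ {ζ}, so x IS a limit point.
  x = η: open {η} ∋ x has {η} ∩ (A ∖ {η}) = ∅, so x is NOT a limit point.
  x = θ: open {θ} ∋ x has {θ} ∩ (A ∖ {θ}) = ∅, so x is NOT a limit point.
Collecting: A' = {ζ}.


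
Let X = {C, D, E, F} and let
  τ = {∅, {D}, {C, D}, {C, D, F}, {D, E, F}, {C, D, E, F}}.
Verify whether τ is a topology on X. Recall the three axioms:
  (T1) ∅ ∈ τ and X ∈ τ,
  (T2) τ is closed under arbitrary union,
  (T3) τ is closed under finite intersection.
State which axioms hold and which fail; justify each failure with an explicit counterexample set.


τ is NOT a topology on X.

Axiom (T1): ∅ ∈ τ? Yes; X ∈ τ? Yes.
Axiom (T2/T3): check pairwise unions and intersections of members of τ.
Counterexample for (T3): {C, D, F} ∩ {D, E, F} = {D, F} ∉ τ. Therefore τ is NOT a topology.


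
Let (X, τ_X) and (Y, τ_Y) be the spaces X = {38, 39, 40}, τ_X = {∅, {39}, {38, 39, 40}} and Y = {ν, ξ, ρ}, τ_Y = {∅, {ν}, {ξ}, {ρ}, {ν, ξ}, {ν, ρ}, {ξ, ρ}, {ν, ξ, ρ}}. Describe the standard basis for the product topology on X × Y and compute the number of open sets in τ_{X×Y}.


Basis B = {∅ × ∅, {39} × {ν}, {39} × {ξ}, {39} × {ρ}, {39} × {ν, ξ}, {39} × {ν, ρ}, {39} × {ξ, ρ}, {38, 39, 40} × {ν}, {38, 39, 40} × {ξ}, {38, 39, 40} × {ρ}, {39} × {ν, ξ, ρ}, {38, 39, 40} × {ν, ξ}, {38, 39, 40} × {ν, ρ}, {38, 39, 40} × {ξ, ρ}, {38, 39, 40} × {ν, ξ, ρ}}; |τ_{X×Y}| = 27.

Enumerate products U × V with U ∈ τ_X, V ∈ τ_Y (deduplicated):
  ∅ × ∅ = {} (∅)
  {39} × {ν} = {(39,ν)}
  {39} × {ξ} = {(39,ξ)}
  {39} × {ρ} = {(39,ρ)}
  {39} × {ν, ξ} = {(39,ν), (39,ξ)}
  {39} × {ν, ρ} = {(39,ν), (39,ρ)}
  {39} × {ξ, ρ} = {(39,ξ), (39,ρ)}
  {38, 39, 40} × {ν} = {(38,ν), (39,ν), (40,ν)}
  {38, 39, 40} × {ξ} = {(38,ξ), (39,ξ), (40,ξ)}
  {38, 39, 40} × {ρ} = {(38,ρ), (39,ρ), (40,ρ)}
  {39} × {ν, ξ, ρ} = {(39,ν), (39,ξ), (39,ρ)}
  {38, 39, 40} × {ν, ξ} = {(38,ν), (38,ξ), (39,ν), (39,ξ), (40,ν), (40,ξ)}
  {38, 39, 40} × {ν, ρ} = {(38,ν), (38,ρ), (39,ν), (39,ρ), (40,ν), (40,ρ)}
  {38, 39, 40} × {ξ, ρ} = {(38,ξ), (38,ρ), (39,ξ), (39,ρ), (40,ξ), (40,ρ)}
  {38, 39, 40} × {ν, ξ, ρ} = {(38,ν), (38,ξ), (38,ρ), (39,ν), (39,ξ), (39,ρ), (40,ν), (40,ξ), (40,ρ)}
These 15 distinct sets form the basis B.
Close under arbitrary unions to get τ_{X×Y}; counting gives |τ_{X×Y}| = 27.


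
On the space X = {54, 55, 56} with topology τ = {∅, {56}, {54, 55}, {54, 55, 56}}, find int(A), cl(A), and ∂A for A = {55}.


int(A) = ∅, cl(A) = {54, 55}, ∂A = {54, 55}.

Closed sets in (X, τ) are complements of opens:
  closed(X, τ) = {∅, {56}, {54, 55}, {54, 55, 56}}.
int(A) = ⋃ {U ∈ τ : U ⊆ A}. Opens contained in A: ∅.
Taking the union of these: int(A) = ∅.
cl(A) = ⋂ {C closed : A ⊆ C}. Closed sets containing A: {54, 55}, {54, 55, 56}.
Intersecting these: cl(A) = {54, 55}.
∂A = cl(A) ∖ int(A) = {54, 55} ∖ ∅ = {54, 55}.


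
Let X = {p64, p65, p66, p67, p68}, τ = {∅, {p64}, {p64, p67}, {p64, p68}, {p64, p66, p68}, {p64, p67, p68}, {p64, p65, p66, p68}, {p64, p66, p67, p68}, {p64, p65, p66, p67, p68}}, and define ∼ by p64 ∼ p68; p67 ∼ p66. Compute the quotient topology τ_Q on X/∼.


X/∼ = {[p64=p68], [p65], [p66=p67]}; |τ_Q| = 4.

Equivalence classes: [p64=p68], [p65], [p66=p67].
Quotient map π: X → X/∼ sends p64 ↦ [p64=p68], p65 ↦ [p65], p66 ↦ [p66=p67], p67 ↦ [p66=p67], p68 ↦ [p64=p68].
For each subset V ⊆ X/∼, compute π^{-1}(V) ⊆ X and check whether π^{-1}(V) ∈ τ. V is open in τ_Q iff π^{-1}(V) ∈ τ.
  V = {}: π^{-1}(V) = ∅ ∈ τ ✓.
  V = {[p64=p68]}: π^{-1}(V) = {p64, p68} ∈ τ ✓.
  V = {[p65]}: π^{-1}(V) = {p65} ∉ τ ✗.
  V = {[p64=p68], [p65]}: π^{-1}(V) = {p64, p65, p68} ∉ τ ✗.
  V = {[p66=p67]}: π^{-1}(V) = {p66, p67} ∉ τ ✗.
  V = {[p64=p68], [p66=p67]}: π^{-1}(V) = {p64, p66, p67, p68} ∈ τ ✓.
  V = {[p65], [p66=p67]}: π^{-1}(V) = {p65, p66, p67} ∉ τ ✗.
  V = {[p64=p68], [p65], [p66=p67]}: π^{-1}(V) = {p64, p65, p66, p67, p68} ∈ τ ✓.
Open sets in the quotient: τ_Q = {{}, {[p64=p68]}, {[p64=p68], [p66=p67]}, {[p64=p68], [p65], [p66=p67]}} (4 elements).


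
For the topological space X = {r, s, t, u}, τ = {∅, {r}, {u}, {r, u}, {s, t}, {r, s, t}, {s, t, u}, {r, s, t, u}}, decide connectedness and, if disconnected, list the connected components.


(X, τ) is disconnected; components = [{r}, {u}, {s, t}].

Find clopen sets (U ∈ τ with X ∖ U ∈ τ):
  U = ∅, X ∖ U = {r, s, t, u} — both open, so U is clopen.
  U = {r}, X ∖ U = {s, t, u} — both open, so U is clopen.
  U = {u}, X ∖ U = {r, s, t} — both open, so U is clopen.
  U = {r, u}, X ∖ U = {s, t} — both open, so U is clopen.
  U = {s, t}, X ∖ U = {r, u} — both open, so U is clopen.
  U = {r, s, t}, X ∖ U = {u} — both open, so U is clopen.
  U = {s, t, u}, X ∖ U = {r} — both open, so U is clopen.
  U = {r, s, t, u}, X ∖ U = ∅ — both open, so U is clopen.
Nontrivial clopen(s) exist: e.g. {u}. So (X, τ) is disconnected.
Compute connected components by grouping points that agree on all clopens:
  component: {r}
  component: {u}
  component: {s, t}


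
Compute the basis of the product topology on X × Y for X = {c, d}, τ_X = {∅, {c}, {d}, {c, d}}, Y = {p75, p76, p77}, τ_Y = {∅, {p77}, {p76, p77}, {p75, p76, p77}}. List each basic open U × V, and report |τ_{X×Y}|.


Basis B = {∅ × ∅, {c} × {p77}, {d} × {p77}, {c} × {p76, p77}, {c, d} × {p77}, {d} × {p76, p77}, {c} × {p75, p76, p77}, {d} × {p75, p76, p77}, {c, d} × {p76, p77}, {c, d} × {p75, p76, p77}}; |τ_{X×Y}| = 16.

Enumerate products U × V with U ∈ τ_X, V ∈ τ_Y (deduplicated):
  ∅ × ∅ = {} (∅)
  {c} × {p77} = {(c,p77)}
  {d} × {p77} = {(d,p77)}
  {c} × {p76, p77} = {(c,p76), (c,p77)}
  {c, d} × {p77} = {(c,p77), (d,p77)}
  {d} × {p76, p77} = {(d,p76), (d,p77)}
  {c} × {p75, p76, p77} = {(c,p75), (c,p76), (c,p77)}
  {d} × {p75, p76, p77} = {(d,p75), (d,p76), (d,p77)}
  {c, d} × {p76, p77} = {(c,p76), (c,p77), (d,p76), (d,p77)}
  {c, d} × {p75, p76, p77} = {(c,p75), (c,p76), (c,p77), (d,p75), (d,p76), (d,p77)}
These 10 distinct sets form the basis B.
Close under arbitrary unions to get τ_{X×Y}; counting gives |τ_{X×Y}| = 16.


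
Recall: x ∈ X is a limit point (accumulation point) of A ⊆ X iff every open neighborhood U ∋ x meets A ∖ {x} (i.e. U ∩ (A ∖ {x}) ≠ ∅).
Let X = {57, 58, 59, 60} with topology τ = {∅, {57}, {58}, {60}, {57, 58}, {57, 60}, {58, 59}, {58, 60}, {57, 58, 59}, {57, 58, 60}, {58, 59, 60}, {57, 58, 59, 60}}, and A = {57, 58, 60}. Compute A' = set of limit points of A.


A' = {59}

For each x ∈ X, list the open sets U ∈ τ with x ∈ U, then check whether U ∩ (A ∖ {x}) ≠ ∅ for every such U.
  x = 57: open {57} ∋ x has {57} ∩ (A ∖ {57}) = ∅, so x is NOT a limit point.
  x = 58: open {58} ∋ x has {58} ∩ (A ∖ {58}) = ∅, so x is NOT a limit point.
  x = 59: opens ∋ x are {58, 59}, {57, 58, 59}, {58, 59, 60}, {57, 58, 59, 60}; each meets A ∖ {59}, so x IS a limit point.
  x = 60: open {60} ∋ x has {60} ∩ (A ∖ {60}) = ∅, so x is NOT a limit point.
Collecting: A' = {59}.


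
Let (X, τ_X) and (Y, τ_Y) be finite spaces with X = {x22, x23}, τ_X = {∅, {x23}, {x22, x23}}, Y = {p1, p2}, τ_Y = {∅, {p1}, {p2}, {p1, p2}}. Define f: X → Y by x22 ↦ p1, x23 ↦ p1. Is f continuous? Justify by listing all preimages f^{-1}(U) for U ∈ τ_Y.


f IS continuous.

Compute f^{-1}(U) for each U ∈ τ_Y:
  U = ∅: f^{-1}(U) = ∅ ∈ τ_X ✓.
  U = {p1}: f^{-1}(U) = {x22, x23} ∈ τ_X ✓.
  U = {p2}: f^{-1}(U) = ∅ ∈ τ_X ✓.
  U = {p1, p2}: f^{-1}(U) = {x22, x23} ∈ τ_X ✓.
Every preimage lies in τ_X, so f IS continuous.


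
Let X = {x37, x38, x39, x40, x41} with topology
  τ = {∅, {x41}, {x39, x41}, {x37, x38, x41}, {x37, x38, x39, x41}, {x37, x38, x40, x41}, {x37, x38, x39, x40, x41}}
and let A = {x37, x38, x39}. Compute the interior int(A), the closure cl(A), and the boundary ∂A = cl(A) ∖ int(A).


int(A) = ∅, cl(A) = {x37, x38, x39, x40}, ∂A = {x37, x38, x39, x40}.

Closed sets in (X, τ) are complements of opens:
  closed(X, τ) = {∅, {x39}, {x40}, {x39, x40}, {x37, x38, x40}, {x37, x38, x39, x40}, {x37, x38, x39, x40, x41}}.
int(A) = ⋃ {U ∈ τ : U ⊆ A}. Opens contained in A: ∅.
Taking the union of these: int(A) = ∅.
cl(A) = ⋂ {C closed : A ⊆ C}. Closed sets containing A: {x37, x38, x39, x40}, {x37, x38, x39, x40, x41}.
Intersecting these: cl(A) = {x37, x38, x39, x40}.
∂A = cl(A) ∖ int(A) = {x37, x38, x39, x40} ∖ ∅ = {x37, x38, x39, x40}.


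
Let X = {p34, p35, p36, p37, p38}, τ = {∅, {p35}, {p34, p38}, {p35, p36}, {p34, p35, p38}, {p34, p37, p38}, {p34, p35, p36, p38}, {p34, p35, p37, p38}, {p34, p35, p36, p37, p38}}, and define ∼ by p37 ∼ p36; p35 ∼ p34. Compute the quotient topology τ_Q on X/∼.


X/∼ = {[p34=p35], [p36=p37], [p38]}; |τ_Q| = 3.

Equivalence classes: [p34=p35], [p36=p37], [p38].
Quotient map π: X → X/∼ sends p34 ↦ [p34=p35], p35 ↦ [p34=p35], p36 ↦ [p36=p37], p37 ↦ [p36=p37], p38 ↦ [p38].
For each subset V ⊆ X/∼, compute π^{-1}(V) ⊆ X and check whether π^{-1}(V) ∈ τ. V is open in τ_Q iff π^{-1}(V) ∈ τ.
  V = {}: π^{-1}(V) = ∅ ∈ τ ✓.
  V = {[p34=p35]}: π^{-1}(V) = {p34, p35} ∉ τ ✗.
  V = {[p36=p37]}: π^{-1}(V) = {p36, p37} ∉ τ ✗.
  V = {[p34=p35], [p36=p37]}: π^{-1}(V) = {p34, p35, p36, p37} ∉ τ ✗.
  V = {[p38]}: π^{-1}(V) = {p38} ∉ τ ✗.
  V = {[p34=p35], [p38]}: π^{-1}(V) = {p34, p35, p38} ∈ τ ✓.
  V = {[p36=p37], [p38]}: π^{-1}(V) = {p36, p37, p38} ∉ τ ✗.
  V = {[p34=p35], [p36=p37], [p38]}: π^{-1}(V) = {p34, p35, p36, p37, p38} ∈ τ ✓.
Open sets in the quotient: τ_Q = {{}, {[p34=p35], [p38]}, {[p34=p35], [p36=p37], [p38]}} (3 elements).


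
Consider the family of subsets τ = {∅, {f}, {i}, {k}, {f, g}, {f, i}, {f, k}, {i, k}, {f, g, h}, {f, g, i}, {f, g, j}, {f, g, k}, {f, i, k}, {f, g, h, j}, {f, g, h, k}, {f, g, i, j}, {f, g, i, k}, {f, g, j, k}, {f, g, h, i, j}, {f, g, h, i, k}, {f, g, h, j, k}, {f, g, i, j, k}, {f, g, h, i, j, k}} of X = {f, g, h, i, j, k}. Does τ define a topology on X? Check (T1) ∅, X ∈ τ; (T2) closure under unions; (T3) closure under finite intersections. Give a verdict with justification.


τ is NOT a topology on X.

Axiom (T1): ∅ ∈ τ? Yes; X ∈ τ? Yes.
Axiom (T2/T3): check pairwise unions and intersections of members of τ.
Counterexample for (T2): {i} ∪ {f, g, h} = {f, g, h, i} ∉ τ. Therefore τ is NOT a topology.


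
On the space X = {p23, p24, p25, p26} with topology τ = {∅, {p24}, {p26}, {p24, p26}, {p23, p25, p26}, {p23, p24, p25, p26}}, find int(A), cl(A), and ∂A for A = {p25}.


int(A) = ∅, cl(A) = {p23, p25}, ∂A = {p23, p25}.

Closed sets in (X, τ) are complements of opens:
  closed(X, τ) = {∅, {p24}, {p23, p25}, {p23, p24, p25}, {p23, p25, p26}, {p23, p24, p25, p26}}.
int(A) = ⋃ {U ∈ τ : U ⊆ A}. Opens contained in A: ∅.
Taking the union of these: int(A) = ∅.
cl(A) = ⋂ {C closed : A ⊆ C}. Closed sets containing A: {p23, p25}, {p23, p24, p25}, {p23, p25, p26}, {p23, p24, p25, p26}.
Intersecting these: cl(A) = {p23, p25}.
∂A = cl(A) ∖ int(A) = {p23, p25} ∖ ∅ = {p23, p25}.


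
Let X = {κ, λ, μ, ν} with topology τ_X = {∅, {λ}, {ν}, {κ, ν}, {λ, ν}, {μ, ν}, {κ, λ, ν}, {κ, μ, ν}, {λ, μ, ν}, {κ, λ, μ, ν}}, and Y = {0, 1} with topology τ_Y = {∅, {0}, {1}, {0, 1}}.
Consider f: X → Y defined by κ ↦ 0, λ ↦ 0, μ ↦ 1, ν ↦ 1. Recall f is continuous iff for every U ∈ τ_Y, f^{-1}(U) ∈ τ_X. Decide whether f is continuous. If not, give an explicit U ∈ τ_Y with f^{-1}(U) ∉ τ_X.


f is NOT continuous.

Compute f^{-1}(U) for each U ∈ τ_Y:
  U = ∅: f^{-1}(U) = ∅ ∈ τ_X ✓.
  U = {0}: f^{-1}(U) = {κ, λ} ∉ τ_X ✗.
  U = {1}: f^{-1}(U) = {μ, ν} ∈ τ_X ✓.
  U = {0, 1}: f^{-1}(U) = {κ, λ, μ, ν} ∈ τ_X ✓.
Found U = {0} with f^{-1}(U) = {κ, λ} not in τ_X. Therefore f is NOT continuous.


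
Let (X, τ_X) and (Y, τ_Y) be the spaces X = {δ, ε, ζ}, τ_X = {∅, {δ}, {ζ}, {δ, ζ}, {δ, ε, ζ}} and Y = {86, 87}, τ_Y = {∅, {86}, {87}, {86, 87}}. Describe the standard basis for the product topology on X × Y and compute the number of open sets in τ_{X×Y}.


Basis B = {∅ × ∅, {δ} × {86}, {δ} × {87}, {ζ} × {86}, {ζ} × {87}, {δ} × {86, 87}, {δ, ζ} × {86}, {δ, ζ} × {87}, {ζ} × {86, 87}, {δ, ε, ζ} × {86}, {δ, ε, ζ} × {87}, {δ, ζ} × {86, 87}, {δ, ε, ζ} × {86, 87}}; |τ_{X×Y}| = 25.

Enumerate products U × V with U ∈ τ_X, V ∈ τ_Y (deduplicated):
  ∅ × ∅ = {} (∅)
  {δ} × {86} = {(δ,86)}
  {δ} × {87} = {(δ,87)}
  {ζ} × {86} = {(ζ,86)}
  {ζ} × {87} = {(ζ,87)}
  {δ} × {86, 87} = {(δ,86), (δ,87)}
  {δ, ζ} × {86} = {(δ,86), (ζ,86)}
  {δ, ζ} × {87} = {(δ,87), (ζ,87)}
  {ζ} × {86, 87} = {(ζ,86), (ζ,87)}
  {δ, ε, ζ} × {86} = {(δ,86), (ε,86), (ζ,86)}
  {δ, ε, ζ} × {87} = {(δ,87), (ε,87), (ζ,87)}
  {δ, ζ} × {86, 87} = {(δ,86), (δ,87), (ζ,86), (ζ,87)}
  {δ, ε, ζ} × {86, 87} = {(δ,86), (δ,87), (ε,86), (ε,87), (ζ,86), (ζ,87)}
These 13 distinct sets form the basis B.
Close under arbitrary unions to get τ_{X×Y}; counting gives |τ_{X×Y}| = 25.
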